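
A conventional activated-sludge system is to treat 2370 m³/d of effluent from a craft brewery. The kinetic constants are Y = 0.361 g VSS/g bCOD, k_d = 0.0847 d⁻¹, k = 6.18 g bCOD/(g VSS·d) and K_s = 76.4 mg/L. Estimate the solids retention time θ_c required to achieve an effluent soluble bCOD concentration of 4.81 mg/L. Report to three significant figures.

θ_c ≈ 21.1 d

From 1/θ_c = Y·k·S/(K_s + S) − k_d: Y·k·S/(K_s+S) = 0.361 × 6.18 × 4.81 / (76.4 + 4.81) = 0.1321 d⁻¹.
1/θ_c = 0.1321 − 0.0847 = 0.04744 d⁻¹, so θ_c = 21.08 d.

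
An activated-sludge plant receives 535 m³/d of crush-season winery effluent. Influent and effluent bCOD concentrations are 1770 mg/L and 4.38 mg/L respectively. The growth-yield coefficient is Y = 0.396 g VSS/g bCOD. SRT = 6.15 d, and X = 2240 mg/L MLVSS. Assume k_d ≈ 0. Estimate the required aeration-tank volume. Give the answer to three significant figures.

Biomass mass balance (decay neglected): V·X = Y·Q·(S₀ − S)·θ_c, so V = 0.396 × 535 × (1770 − 4.38) × 6.15 / 2240 = 1027 m³.

V ≈ 1030 m³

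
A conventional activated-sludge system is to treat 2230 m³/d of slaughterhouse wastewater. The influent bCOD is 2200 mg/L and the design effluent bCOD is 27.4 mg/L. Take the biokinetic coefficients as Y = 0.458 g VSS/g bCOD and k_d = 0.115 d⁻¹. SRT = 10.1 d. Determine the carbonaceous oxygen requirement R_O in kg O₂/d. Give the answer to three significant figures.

R_O ≈ 3390 kg O₂/d

Observed yield with endogenous decay: Y_obs = Y / (1 + k_d·θ_c) = 0.458 / (1 + 0.115 × 10.1) = 0.458 / 2.162 = 0.2119 g VSS/g bCOD.
Substrate removed = Q·(S₀ − S) = 2230 m³/d × (2200 − 27.4) g/m³ = 4.84×10^6 g/d = 4845 kg/d.
Biomass synthesised: P_X = Y_obs × 4845 = 1027 kg VSS/d.
R_O = Q·ΔS − 1.42 P_X = 4845 − 1458 = 3387 kg O₂/d.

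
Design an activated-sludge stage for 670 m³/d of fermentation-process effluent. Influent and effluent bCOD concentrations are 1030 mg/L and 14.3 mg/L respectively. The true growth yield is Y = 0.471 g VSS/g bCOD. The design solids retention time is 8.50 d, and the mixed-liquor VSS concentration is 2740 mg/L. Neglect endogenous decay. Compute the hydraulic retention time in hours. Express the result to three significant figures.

τ ≈ 35.6 h

Biomass mass balance (decay neglected): V·X = Y·Q·(S₀ − S)·θ_c, so V = 0.471 × 670 × (1030 − 14.3) × 8.50 / 2740 = 994.3 m³.
HRT = V/Q = 994.3 m³ / 670 m³·d⁻¹ = 1.484 d × 24 = 35.62 h.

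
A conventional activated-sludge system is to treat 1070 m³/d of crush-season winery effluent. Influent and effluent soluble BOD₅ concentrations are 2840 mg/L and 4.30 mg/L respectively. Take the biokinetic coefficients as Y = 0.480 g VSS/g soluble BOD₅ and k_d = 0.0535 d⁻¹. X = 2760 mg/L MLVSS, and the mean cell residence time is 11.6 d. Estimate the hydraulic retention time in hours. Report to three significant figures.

τ ≈ 84.7 h

Rearranging the biomass balance for a CMAS with decay, V = Y·Q·ΔS·θ_c / [X·(1+k_d θ_c)] = 0.480 × 1070 × (2840 − 4.30) × 11.6 / [2760 × (1 + 0.0535 × 11.6)] = 1.69×10^7 / 4473 = 3777 m³.
Hydraulic retention time τ = V/Q = 3777 / 1070 = 3.530 d = 84.72 h.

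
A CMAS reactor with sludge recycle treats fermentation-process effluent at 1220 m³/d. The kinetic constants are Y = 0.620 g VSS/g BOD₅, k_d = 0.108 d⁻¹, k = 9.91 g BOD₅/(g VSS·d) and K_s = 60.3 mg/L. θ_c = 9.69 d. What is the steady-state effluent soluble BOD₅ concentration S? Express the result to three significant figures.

Effluent substrate depends only on kinetics and SRT: S = K_s(1 + k_d θ_c) / [θ_c(Yk − k_d) − 1] = 60.3 × (1 + 0.108 × 9.69) / [9.69 × (0.620 × 9.91 − 0.108) − 1] = 123.4 / 57.49 = 2.147 mg/L.

S ≈ 2.15 mg/L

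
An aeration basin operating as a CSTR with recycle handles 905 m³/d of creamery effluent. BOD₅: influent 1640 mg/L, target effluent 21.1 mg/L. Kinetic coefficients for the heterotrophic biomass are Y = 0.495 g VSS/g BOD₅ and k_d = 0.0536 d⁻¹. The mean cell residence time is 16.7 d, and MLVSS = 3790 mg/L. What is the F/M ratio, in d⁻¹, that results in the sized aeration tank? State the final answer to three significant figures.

F/M ≈ 0.232 d⁻¹

From the SRT design equation V = Y Q (S₀−S) θ_c / [X (1 + k_d θ_c)] = 0.495 × 905 × (1640 − 21.1) × 16.7 / [3790 × (1 + 0.0536 × 16.7)] = 1.21×10^7 / 7183 = 1686 m³.
F/M = Q·S₀ / (V·X) = 905 × 1640 / (1686 × 3790) = 0.2322 g BOD₅·(g VSS·d)⁻¹.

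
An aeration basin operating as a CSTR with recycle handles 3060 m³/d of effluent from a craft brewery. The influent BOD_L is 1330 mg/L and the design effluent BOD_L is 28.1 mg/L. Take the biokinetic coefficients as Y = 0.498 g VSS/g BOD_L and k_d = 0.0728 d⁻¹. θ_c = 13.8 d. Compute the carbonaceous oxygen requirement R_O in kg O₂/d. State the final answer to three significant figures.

Observed yield with endogenous decay: Y_obs = Y / (1 + k_d·θ_c) = 0.498 / (1 + 0.0728 × 13.8) = 0.498 / 2.005 = 0.2484 g VSS/g BOD_L.
Q·(S₀ − S) = 3060 × (1330 − 28.1) × 10⁻³ = 3984 kg/d removed.
Net sludge production P_X = 0.2484 × 3984 = 989.7 kg VSS/d.
R_O = Q·(S₀ − S) − 1.42·P_X = 3984 − 1.42 × 989.7 = 2578 kg O₂/d.

R_O ≈ 2580 kg O₂/d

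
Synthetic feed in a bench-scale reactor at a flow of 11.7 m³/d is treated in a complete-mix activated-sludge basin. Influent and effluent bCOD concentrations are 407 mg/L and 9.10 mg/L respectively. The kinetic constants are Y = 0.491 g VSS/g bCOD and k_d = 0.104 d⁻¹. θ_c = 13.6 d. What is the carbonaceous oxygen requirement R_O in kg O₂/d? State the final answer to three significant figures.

The observed yield is Y_obs = Y/(1 + k_d·θ_c) = 0.491 / (1 + 0.104 × 13.6) = 0.491 / 2.414 = 0.2034 g VSS per g bCOD removed.
Mass of bCOD removed per day: Q(S₀ − S) = 11.7 × 397.9 g/m³ = 4.655 kg/d.
P_X = Y_obs·Q·(S₀ − S) = 0.2034 × 4.655 = 0.9467 kg VSS/d.
R_O = Q·ΔS − 1.42 P_X = 4.655 − 1.344 = 3.311 kg O₂/d.

R_O ≈ 3.31 kg O₂/d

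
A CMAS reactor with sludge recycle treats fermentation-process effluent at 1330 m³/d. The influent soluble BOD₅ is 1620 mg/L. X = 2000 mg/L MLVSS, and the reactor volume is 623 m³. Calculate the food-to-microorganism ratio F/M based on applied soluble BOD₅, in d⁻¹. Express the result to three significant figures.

F/M = Q·S₀ / (V·X) = 1330 × 1620 / (623.0 × 2000) = 1.729 g soluble BOD₅·(g VSS·d)⁻¹.

F/M ≈ 1.73 d⁻¹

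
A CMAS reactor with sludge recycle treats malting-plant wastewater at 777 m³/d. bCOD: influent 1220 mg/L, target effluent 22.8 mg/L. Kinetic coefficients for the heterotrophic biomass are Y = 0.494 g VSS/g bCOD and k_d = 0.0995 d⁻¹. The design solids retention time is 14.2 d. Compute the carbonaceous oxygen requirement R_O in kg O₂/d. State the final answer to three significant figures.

Correct the yield for decay: Y_obs = Y/(1 + k_d θ_c) = 0.494 / (1 + 0.0995 × 14.2) = 0.494 / 2.413 = 0.2047.
Q·(S₀ − S) = 777 × (1220 − 22.8) × 10⁻³ = 930.2 kg/d removed.
Biomass synthesised: P_X = Y_obs × 930.2 = 190.4 kg VSS/d.
R_O = Q·(S₀ − S) − 1.42·P_X = 930.2 − 1.42 × 190.4 = 659.8 kg O₂/d.

R_O ≈ 660 kg O₂/d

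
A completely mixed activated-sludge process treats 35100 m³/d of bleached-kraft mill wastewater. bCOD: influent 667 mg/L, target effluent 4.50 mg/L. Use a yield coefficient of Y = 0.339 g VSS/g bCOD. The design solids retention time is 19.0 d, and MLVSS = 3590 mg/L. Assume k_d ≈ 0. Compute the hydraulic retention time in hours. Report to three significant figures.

Biomass mass balance (decay neglected): V·X = Y·Q·(S₀ − S)·θ_c, so V = 0.339 × 35100 × (667 − 4.50) × 19.0 / 3590 = 41721 m³.
τ = V/Q = 41721/35100 = 1.189 d, or 28.53 h.

τ ≈ 28.5 h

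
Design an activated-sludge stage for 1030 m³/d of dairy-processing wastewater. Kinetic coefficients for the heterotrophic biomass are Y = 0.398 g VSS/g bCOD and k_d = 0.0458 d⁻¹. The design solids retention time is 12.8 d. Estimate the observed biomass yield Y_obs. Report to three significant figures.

Correct the yield for decay: Y_obs = Y/(1 + k_d θ_c) = 0.398 / (1 + 0.0458 × 12.8) = 0.398 / 1.586 = 0.2509.

Y_obs ≈ 0.251 g VSS/g bCOD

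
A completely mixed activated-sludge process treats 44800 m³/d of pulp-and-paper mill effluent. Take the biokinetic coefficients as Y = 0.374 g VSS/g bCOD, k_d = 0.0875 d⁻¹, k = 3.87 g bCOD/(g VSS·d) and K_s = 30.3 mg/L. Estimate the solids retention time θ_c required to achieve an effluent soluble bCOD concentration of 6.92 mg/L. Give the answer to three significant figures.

θ_c ≈ 5.51 d

At the target effluent, Y k S/(K_s+S) = 0.374×3.87×6.92/37.22 = 0.2691 d⁻¹.
Then 1/θ_c = μ − k_d = 0.2691 − 0.0875 = 0.1816 d⁻¹, giving θ_c = 5.507 d.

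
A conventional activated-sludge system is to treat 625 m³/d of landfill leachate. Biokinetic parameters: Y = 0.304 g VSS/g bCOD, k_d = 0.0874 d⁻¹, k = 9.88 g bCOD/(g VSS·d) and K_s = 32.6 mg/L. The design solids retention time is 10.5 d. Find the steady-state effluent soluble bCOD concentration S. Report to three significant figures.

From the Monod/SRT balance for a CMAS, S = K_s·(1+k_d θ_c)/[θ_c·(Y k − k_d) − 1] = 32.6 × (1 + 0.0874 × 10.5) / [10.5 × (0.304 × 9.88 − 0.0874) − 1] = 62.52 / 29.62 = 2.111 mg/L.

S ≈ 2.11 mg/L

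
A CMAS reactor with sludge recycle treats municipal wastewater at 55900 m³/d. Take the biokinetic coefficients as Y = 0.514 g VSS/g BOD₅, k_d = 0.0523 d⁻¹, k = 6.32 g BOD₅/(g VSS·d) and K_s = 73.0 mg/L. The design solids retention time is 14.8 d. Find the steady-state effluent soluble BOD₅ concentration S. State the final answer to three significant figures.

From the Monod/SRT balance for a CMAS, S = K_s·(1+k_d θ_c)/[θ_c·(Y k − k_d) − 1] = 73.0 × (1 + 0.0523 × 14.8) / [14.8 × (0.514 × 6.32 − 0.0523) − 1] = 129.5 / 46.30 = 2.797 mg/L.

S ≈ 2.80 mg/L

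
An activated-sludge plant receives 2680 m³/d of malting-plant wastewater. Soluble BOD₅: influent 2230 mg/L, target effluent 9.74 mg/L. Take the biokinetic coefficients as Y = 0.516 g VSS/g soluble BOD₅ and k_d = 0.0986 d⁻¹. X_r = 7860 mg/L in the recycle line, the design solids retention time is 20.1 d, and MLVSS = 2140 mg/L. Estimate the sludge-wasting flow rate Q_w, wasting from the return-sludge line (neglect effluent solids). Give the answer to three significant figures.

Rearranging the biomass balance for a CMAS with decay, V = Y·Q·ΔS·θ_c / [X·(1+k_d θ_c)] = 0.516 × 2680 × (2230 − 9.74) × 20.1 / [2140 × (1 + 0.0986 × 20.1)] = 6.17×10^7 / 6381 = 9671 m³.
Wasting from the return line (neglecting effluent solids): Q_w = V·X / (θ_c·X_r) = 9671 × 2140 / (20.1 × 7860) = 131.0 m³/d.

Q_w ≈ 131 m³/d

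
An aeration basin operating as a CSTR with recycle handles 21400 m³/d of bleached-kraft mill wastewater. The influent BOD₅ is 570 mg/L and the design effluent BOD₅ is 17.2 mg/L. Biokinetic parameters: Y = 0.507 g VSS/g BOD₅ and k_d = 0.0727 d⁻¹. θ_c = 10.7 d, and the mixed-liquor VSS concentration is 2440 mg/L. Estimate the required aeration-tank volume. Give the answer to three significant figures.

V ≈ 14800 m³

Steady-state biomass mass balance: V·X·(1 + k_d·θ_c) = Y·Q·(S₀ − S)·θ_c, so V = 0.507 × 21400 × (570 − 17.2) × 10.7 / [2440 × (1 + 0.0727 × 10.7)] = 6.42×10^7 / 4338 = 14794 m³.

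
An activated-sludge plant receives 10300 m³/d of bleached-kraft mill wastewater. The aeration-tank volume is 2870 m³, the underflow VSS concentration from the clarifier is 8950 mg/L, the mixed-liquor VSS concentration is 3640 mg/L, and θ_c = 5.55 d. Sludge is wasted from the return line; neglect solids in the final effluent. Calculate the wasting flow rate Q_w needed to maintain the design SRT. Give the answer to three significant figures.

Q_w = (V·X)/(θ_c X_r) = 2870 × 3640 / (5.55 × 8950) = 210.3 m³/d.

Q_w ≈ 210 m³/d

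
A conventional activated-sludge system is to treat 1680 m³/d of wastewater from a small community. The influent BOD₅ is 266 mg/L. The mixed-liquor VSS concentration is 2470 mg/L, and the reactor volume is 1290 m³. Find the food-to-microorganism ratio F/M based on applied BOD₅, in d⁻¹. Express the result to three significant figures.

F/M ≈ 0.140 d⁻¹

F/M = Q·S₀ / (V·X) = 1680 × 266 / (1290 × 2470) = 0.1403 g BOD₅·(g VSS·d)⁻¹.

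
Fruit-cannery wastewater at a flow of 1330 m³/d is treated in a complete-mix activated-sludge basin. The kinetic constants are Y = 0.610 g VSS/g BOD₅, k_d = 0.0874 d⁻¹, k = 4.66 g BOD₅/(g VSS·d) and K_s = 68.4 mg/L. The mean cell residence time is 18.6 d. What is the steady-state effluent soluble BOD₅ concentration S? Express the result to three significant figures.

For a completely mixed reactor with recycle the Lawrence–McCarty relation gives S = K_s·(1 + k_d·θ_c) / [θ_c·(Y·k − k_d) − 1] = 68.4 × (1 + 0.0874 × 18.6) / [18.6 × (0.610 × 4.66 − 0.0874) − 1] = 179.6 / 50.25 = 3.574 mg/L.

S ≈ 3.57 mg/L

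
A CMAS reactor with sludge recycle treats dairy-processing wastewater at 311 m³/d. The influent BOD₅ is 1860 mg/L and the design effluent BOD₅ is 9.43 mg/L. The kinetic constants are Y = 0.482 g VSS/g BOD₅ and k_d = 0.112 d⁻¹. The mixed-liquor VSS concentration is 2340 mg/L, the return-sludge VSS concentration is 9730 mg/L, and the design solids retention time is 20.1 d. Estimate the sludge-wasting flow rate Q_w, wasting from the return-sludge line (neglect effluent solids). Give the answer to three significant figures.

From the SRT design equation V = Y Q (S₀−S) θ_c / [X (1 + k_d θ_c)] = 0.482 × 311 × (1860 − 9.43) × 20.1 / [2340 × (1 + 0.112 × 20.1)] = 5.58×10^6 / 7608 = 732.9 m³.
Wasting from the return line (neglecting effluent solids): Q_w = V·X / (θ_c·X_r) = 732.9 × 2340 / (20.1 × 9730) = 8.769 m³/d.

Q_w ≈ 8.77 m³/d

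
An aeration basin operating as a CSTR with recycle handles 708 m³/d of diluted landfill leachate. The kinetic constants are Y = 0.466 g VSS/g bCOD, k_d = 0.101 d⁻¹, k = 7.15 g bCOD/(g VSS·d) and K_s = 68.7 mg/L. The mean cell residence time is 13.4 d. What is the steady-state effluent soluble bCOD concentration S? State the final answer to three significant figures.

S ≈ 3.82 mg/L

For a completely mixed reactor with recycle the Lawrence–McCarty relation gives S = K_s·(1 + k_d·θ_c) / [θ_c·(Y·k − k_d) − 1] = 68.7 × (1 + 0.101 × 13.4) / [13.4 × (0.466 × 7.15 − 0.101) − 1] = 161.7 / 42.29 = 3.823 mg/L.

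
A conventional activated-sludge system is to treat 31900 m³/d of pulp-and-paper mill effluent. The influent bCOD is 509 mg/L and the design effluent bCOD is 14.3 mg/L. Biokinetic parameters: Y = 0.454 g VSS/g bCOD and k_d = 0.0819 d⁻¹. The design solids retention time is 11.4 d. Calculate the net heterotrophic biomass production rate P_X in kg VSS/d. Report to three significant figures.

P_X ≈ 3710 kg VSS/d

Correct the yield for decay: Y_obs = Y/(1 + k_d θ_c) = 0.454 / (1 + 0.0819 × 11.4) = 0.454 / 1.934 = 0.2348.
Q·(S₀ − S) = 31900 × (509 − 14.3) × 10⁻³ = 15781 kg/d removed.
P_X = Y_obs · Q(S₀ − S) = 0.2348 × 15781 = 3705 kg VSS/d.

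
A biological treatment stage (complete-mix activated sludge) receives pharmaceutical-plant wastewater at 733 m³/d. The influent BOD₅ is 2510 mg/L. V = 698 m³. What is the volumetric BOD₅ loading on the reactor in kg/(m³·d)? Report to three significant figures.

L_v = Q S₀ / V = 733 × 2510 × 10⁻³ / 698.0 = 2.636 kg/(m³·d).

L_v ≈ 2.64 kg BOD₅/(m³·d)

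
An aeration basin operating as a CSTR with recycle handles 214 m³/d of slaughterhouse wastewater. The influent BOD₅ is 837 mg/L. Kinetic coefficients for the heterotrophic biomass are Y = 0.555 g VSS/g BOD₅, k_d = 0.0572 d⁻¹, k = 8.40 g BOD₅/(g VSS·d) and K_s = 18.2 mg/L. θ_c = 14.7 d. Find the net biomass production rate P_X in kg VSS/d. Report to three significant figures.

P_X ≈ 54.0 kg VSS/d

For a completely mixed reactor with recycle the Lawrence–McCarty relation gives S = K_s·(1 + k_d·θ_c) / [θ_c·(Y·k − k_d) − 1] = 18.2 × (1 + 0.0572 × 14.7) / [14.7 × (0.555 × 8.40 − 0.0572) − 1] = 33.50 / 66.69 = 0.5024 mg/L.
The observed yield is Y_obs = Y/(1 + k_d·θ_c) = 0.555 / (1 + 0.0572 × 14.7) = 0.555 / 1.841 = 0.3015 g VSS per g BOD₅ removed.
Substrate removed = Q·(S₀ − S) = 214 m³/d × (837 − 0.502) g/m³ = 1.79×10^5 g/d = 179.0 kg/d.
P_X = Y_obs · Q(S₀ − S) = 0.3015 × 179.0 = 53.97 kg VSS/d.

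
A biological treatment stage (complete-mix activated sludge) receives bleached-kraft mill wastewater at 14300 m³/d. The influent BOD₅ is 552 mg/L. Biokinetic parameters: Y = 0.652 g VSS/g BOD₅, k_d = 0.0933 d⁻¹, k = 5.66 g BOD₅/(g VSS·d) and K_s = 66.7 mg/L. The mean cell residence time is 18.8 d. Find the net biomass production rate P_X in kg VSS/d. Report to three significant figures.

P_X ≈ 1860 kg VSS/d

Effluent substrate depends only on kinetics and SRT: S = K_s(1 + k_d θ_c) / [θ_c(Yk − k_d) − 1] = 66.7 × (1 + 0.0933 × 18.8) / [18.8 × (0.652 × 5.66 − 0.0933) − 1] = 183.7 / 66.62 = 2.757 mg/L.
Correct the yield for decay: Y_obs = Y/(1 + k_d θ_c) = 0.652 / (1 + 0.0933 × 18.8) = 0.652 / 2.754 = 0.2367.
Q·(S₀ − S) = 14300 × (552 − 2.76) × 10⁻³ = 7854 kg/d removed.
So the net sludge growth is P_X = 0.2367 × 7854 = 1859 kg VSS/d.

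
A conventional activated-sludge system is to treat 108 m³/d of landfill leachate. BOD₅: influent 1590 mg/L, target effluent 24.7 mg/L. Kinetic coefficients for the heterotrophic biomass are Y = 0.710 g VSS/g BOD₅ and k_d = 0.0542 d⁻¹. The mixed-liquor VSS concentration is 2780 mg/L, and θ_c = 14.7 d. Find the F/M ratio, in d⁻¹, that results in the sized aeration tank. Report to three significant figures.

F/M ≈ 0.175 d⁻¹

Steady-state biomass mass balance: V·X·(1 + k_d·θ_c) = Y·Q·(S₀ − S)·θ_c, so V = 0.710 × 108 × (1590 − 24.7) × 14.7 / [2780 × (1 + 0.0542 × 14.7)] = 1.76×10^6 / 4995 = 353.2 m³.
Food-to-microorganism ratio F/M = Q S₀ / (V X) = 108 × 1590 / (353.2 × 2780) = 0.1749 d⁻¹.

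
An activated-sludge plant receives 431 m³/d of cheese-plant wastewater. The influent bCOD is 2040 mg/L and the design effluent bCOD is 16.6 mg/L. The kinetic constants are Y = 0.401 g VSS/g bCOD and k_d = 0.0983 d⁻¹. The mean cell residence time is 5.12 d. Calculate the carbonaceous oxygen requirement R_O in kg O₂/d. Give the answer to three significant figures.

R_O ≈ 542 kg O₂/d

The observed yield is Y_obs = Y/(1 + k_d·θ_c) = 0.401 / (1 + 0.0983 × 5.12) = 0.401 / 1.503 = 0.2667 g VSS per g bCOD removed.
ΔS = 2040 − 16.6 = 2023 mg/L, so the substrate removal rate is 431 × 2023/1000 = 872.1 kg bCOD/d.
P_X = Y_obs·Q·(S₀ − S) = 0.2667 × 872.1 = 232.6 kg VSS/d.
Carbonaceous O₂ demand = substrate oxidised − cell-mass equivalent = 872.1 − 1.42 × 232.6 = 541.8 kg O₂/d.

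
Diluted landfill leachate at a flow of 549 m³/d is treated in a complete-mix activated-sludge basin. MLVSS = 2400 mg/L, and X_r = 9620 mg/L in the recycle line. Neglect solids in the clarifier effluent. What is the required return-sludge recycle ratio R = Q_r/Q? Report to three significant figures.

Solids balance on the clarifier gives (1+R)X = R·X_r, so R = X/(X_r − X) = 2400 / (9620 − 2400) = 0.3324.

R ≈ 0.332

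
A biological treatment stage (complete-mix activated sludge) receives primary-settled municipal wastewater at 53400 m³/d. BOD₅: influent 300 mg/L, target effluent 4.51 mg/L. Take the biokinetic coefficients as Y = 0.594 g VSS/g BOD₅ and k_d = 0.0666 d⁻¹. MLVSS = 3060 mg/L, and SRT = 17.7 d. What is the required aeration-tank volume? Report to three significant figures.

Steady-state biomass mass balance: V·X·(1 + k_d·θ_c) = Y·Q·(S₀ − S)·θ_c, so V = 0.594 × 53400 × (300 − 4.51) × 17.7 / [3060 × (1 + 0.0666 × 17.7)] = 1.66×10^8 / 6667 = 24883 m³.

V ≈ 24900 m³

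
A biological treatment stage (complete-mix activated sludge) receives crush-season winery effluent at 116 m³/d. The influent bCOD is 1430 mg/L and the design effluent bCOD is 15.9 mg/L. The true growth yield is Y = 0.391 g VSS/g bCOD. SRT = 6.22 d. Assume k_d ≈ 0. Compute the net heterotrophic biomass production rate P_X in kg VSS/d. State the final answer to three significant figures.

With endogenous decay neglected, the observed yield equals the true yield: Y_obs = Y = 0.391 g VSS/g bCOD.
ΔS = 1430 − 15.9 = 1414 mg/L, so the substrate removal rate is 116 × 1414/1000 = 164.0 kg bCOD/d.
Net biomass production P_X = Y_obs × Q·(S₀ − S) = 0.3910 × 164.0 = 64.14 kg VSS/d.

P_X ≈ 64.1 kg VSS/d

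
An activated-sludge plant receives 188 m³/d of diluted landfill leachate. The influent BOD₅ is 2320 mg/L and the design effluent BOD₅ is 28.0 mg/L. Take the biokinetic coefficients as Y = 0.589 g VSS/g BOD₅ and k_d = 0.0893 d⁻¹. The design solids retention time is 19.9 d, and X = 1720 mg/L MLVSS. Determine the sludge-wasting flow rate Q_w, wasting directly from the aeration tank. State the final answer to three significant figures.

From the SRT design equation V = Y Q (S₀−S) θ_c / [X (1 + k_d θ_c)] = 0.589 × 188 × (2320 − 28.0) × 19.9 / [1720 × (1 + 0.0893 × 19.9)] = 5.05×10^6 / 4777 = 1057 m³.
With mixed-liquor wasting, θ_c = V/Q_w, so Q_w = V/θ_c = 1057/19.9 = 53.13 m³/d.

Q_w ≈ 53.1 m³/d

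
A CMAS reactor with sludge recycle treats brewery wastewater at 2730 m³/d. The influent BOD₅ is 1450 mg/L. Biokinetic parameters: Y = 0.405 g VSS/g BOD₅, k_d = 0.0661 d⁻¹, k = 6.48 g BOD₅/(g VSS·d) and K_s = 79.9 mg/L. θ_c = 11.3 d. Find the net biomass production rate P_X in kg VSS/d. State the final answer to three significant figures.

From the Monod/SRT balance for a CMAS, S = K_s·(1+k_d θ_c)/[θ_c·(Y k − k_d) − 1] = 79.9 × (1 + 0.0661 × 11.3) / [11.3 × (0.405 × 6.48 − 0.0661) − 1] = 139.6 / 27.91 = 5.001 mg/L.
Y_obs = Y / (1 + k_d θ_c) = 0.405 / (1 + 0.0661 × 11.3) = 0.405 / 1.747 = 0.2318.
ΔS = 1450 − 5.00 = 1445 mg/L, so the substrate removal rate is 2730 × 1445/1000 = 3945 kg BOD₅/d.
P_X = Y_obs · Q(S₀ − S) = 0.2318 × 3945 = 914.6 kg VSS/d.

P_X ≈ 915 kg VSS/d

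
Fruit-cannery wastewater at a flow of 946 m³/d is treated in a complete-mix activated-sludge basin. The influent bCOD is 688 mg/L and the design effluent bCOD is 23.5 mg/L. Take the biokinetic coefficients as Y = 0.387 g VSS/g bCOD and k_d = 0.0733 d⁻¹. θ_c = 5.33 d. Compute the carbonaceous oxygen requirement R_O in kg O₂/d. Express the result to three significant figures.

Observed yield with endogenous decay: Y_obs = Y / (1 + k_d·θ_c) = 0.387 / (1 + 0.0733 × 5.33) = 0.387 / 1.391 = 0.2783 g VSS/g bCOD.
Substrate removed = Q·(S₀ − S) = 946 m³/d × (688 − 23.5) g/m³ = 6.29×10^5 g/d = 628.6 kg/d.
Biomass synthesised: P_X = Y_obs × 628.6 = 174.9 kg VSS/d.
R_O = Q·(S₀ − S) − 1.42·P_X = 628.6 − 1.42 × 174.9 = 380.2 kg O₂/d.

R_O ≈ 380 kg O₂/d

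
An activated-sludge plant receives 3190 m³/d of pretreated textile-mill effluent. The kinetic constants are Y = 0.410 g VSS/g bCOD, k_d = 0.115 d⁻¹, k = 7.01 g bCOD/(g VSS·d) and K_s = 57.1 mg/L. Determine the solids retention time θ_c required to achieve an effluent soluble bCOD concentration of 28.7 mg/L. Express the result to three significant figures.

At the target effluent, Y k S/(K_s+S) = 0.410×7.01×28.7/85.80 = 0.9614 d⁻¹.
θ_c = 1/(μ − k_d) = 1/(0.9614 − 0.115) = 1/0.8464 = 1.181 d.

θ_c ≈ 1.18 d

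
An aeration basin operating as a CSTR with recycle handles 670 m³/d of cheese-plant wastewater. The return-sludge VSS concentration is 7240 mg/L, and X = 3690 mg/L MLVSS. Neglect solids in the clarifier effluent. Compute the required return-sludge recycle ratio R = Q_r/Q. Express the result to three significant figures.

R ≈ 1.04

Solids balance on the clarifier gives (1+R)X = R·X_r, so R = X/(X_r − X) = 3690 / (7240 − 3690) = 1.039.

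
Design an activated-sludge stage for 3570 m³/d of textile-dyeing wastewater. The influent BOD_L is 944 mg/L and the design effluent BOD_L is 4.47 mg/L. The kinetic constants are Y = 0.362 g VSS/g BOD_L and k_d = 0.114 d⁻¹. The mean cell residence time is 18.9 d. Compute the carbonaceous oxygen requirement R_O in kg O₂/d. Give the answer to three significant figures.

R_O ≈ 2810 kg O₂/d

Correct the yield for decay: Y_obs = Y/(1 + k_d θ_c) = 0.362 / (1 + 0.114 × 18.9) = 0.362 / 3.155 = 0.1148.
Q·(S₀ − S) = 3570 × (944 − 4.47) × 10⁻³ = 3354 kg/d removed.
Net sludge production P_X = 0.1148 × 3354 = 384.9 kg VSS/d.
R_O = Q·(S₀ − S) − 1.42·P_X = 3354 − 1.42 × 384.9 = 2808 kg O₂/d.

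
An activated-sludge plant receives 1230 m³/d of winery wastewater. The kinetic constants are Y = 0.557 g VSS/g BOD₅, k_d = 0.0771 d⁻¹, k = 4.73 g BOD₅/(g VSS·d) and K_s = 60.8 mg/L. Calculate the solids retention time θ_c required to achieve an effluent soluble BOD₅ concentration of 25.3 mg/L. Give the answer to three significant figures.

Specific growth rate at S = 25.3 mg/L: μ = YkS/(K_s+S) = 0.557·4.73·25.3/(60.8+25.3) = 0.7742 d⁻¹.
θ_c = 1/(μ − k_d) = 1/(0.7742 − 0.0771) = 1/0.6971 = 1.435 d.

θ_c ≈ 1.43 d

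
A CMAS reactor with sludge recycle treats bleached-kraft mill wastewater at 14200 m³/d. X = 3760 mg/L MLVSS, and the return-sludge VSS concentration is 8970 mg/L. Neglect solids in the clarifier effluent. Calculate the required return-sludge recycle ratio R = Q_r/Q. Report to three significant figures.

Solids balance on the clarifier gives (1+R)X = R·X_r, so R = X/(X_r − X) = 3760 / (8970 − 3760) = 0.7217.

R ≈ 0.722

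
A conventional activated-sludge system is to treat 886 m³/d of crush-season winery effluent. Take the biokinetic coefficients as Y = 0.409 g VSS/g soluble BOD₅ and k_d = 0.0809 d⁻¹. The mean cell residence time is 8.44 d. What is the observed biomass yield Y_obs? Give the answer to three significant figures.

Y_obs ≈ 0.243 g VSS/g soluble BOD₅

Observed yield with endogenous decay: Y_obs = Y / (1 + k_d·θ_c) = 0.409 / (1 + 0.0809 × 8.44) = 0.409 / 1.683 = 0.2430 g VSS/g soluble BOD₅.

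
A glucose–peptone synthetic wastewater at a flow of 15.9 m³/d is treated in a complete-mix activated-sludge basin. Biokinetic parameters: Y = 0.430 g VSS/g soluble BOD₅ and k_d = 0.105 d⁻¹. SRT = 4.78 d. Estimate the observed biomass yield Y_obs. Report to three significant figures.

The observed yield is Y_obs = Y/(1 + k_d·θ_c) = 0.430 / (1 + 0.105 × 4.78) = 0.430 / 1.502 = 0.2863 g VSS per g soluble BOD₅ removed.

Y_obs ≈ 0.286 g VSS/g soluble BOD₅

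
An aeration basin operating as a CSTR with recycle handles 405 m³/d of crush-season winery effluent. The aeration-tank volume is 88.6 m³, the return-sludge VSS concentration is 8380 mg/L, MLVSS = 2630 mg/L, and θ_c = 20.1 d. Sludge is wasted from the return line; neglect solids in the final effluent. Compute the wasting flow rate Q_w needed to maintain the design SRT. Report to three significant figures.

Wasting from the return line (neglecting effluent solids): Q_w = V·X / (θ_c·X_r) = 88.60 × 2630 / (20.1 × 8380) = 1.383 m³/d.

Q_w ≈ 1.38 m³/d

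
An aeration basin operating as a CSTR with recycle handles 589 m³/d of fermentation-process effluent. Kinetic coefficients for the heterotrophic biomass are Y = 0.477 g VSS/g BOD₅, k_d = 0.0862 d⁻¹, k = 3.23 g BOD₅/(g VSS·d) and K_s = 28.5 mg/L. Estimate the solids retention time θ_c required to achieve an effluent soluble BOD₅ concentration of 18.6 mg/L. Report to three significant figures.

θ_c ≈ 1.91 d

Specific growth rate at S = 18.6 mg/L: μ = YkS/(K_s+S) = 0.477·3.23·18.6/(28.5+18.6) = 0.6084 d⁻¹.
Then 1/θ_c = μ − k_d = 0.6084 − 0.0862 = 0.5222 d⁻¹, giving θ_c = 1.915 d.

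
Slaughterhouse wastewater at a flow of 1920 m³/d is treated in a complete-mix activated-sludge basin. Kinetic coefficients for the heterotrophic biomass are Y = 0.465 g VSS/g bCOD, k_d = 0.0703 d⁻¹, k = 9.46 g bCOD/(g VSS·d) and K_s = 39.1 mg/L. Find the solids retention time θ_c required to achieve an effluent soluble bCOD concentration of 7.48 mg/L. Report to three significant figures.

θ_c ≈ 1.57 d

From 1/θ_c = Y·k·S/(K_s + S) − k_d: Y·k·S/(K_s+S) = 0.465 × 9.46 × 7.48 / (39.1 + 7.48) = 0.7064 d⁻¹.
θ_c = 1/(μ − k_d) = 1/(0.7064 − 0.0703) = 1/0.6361 = 1.572 d.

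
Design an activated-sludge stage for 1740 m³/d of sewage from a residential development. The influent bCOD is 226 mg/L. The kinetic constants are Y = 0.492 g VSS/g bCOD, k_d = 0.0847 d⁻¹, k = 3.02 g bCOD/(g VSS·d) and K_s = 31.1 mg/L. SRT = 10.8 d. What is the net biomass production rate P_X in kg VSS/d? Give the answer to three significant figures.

Effluent substrate depends only on kinetics and SRT: S = K_s(1 + k_d θ_c) / [θ_c(Yk − k_d) − 1] = 31.1 × (1 + 0.0847 × 10.8) / [10.8 × (0.492 × 3.02 − 0.0847) − 1] = 59.55 / 14.13 = 4.214 mg/L.
Correct the yield for decay: Y_obs = Y/(1 + k_d θ_c) = 0.492 / (1 + 0.0847 × 10.8) = 0.492 / 1.915 = 0.2570.
Mass of bCOD removed per day: Q(S₀ − S) = 1740 × 221.8 g/m³ = 385.9 kg/d.
Biomass produced: P_X = Y_obs·Q·ΔS = 0.2570 × 385.9 ≈ 99.16 kg VSS/d.

P_X ≈ 99.2 kg VSS/d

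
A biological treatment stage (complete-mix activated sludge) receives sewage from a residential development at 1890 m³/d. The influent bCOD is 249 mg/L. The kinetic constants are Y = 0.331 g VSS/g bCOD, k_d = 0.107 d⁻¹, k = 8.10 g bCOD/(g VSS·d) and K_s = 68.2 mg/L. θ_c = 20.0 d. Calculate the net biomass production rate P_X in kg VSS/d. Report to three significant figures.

P_X ≈ 48.8 kg VSS/d

Effluent substrate depends only on kinetics and SRT: S = K_s(1 + k_d θ_c) / [θ_c(Yk − k_d) − 1] = 68.2 × (1 + 0.107 × 20.0) / [20.0 × (0.331 × 8.10 − 0.107) − 1] = 214.1 / 50.48 = 4.242 mg/L.
Y_obs = Y / (1 + k_d θ_c) = 0.331 / (1 + 0.107 × 20.0) = 0.331 / 3.140 = 0.1054.
ΔS = 249 − 4.24 = 244.8 mg/L, so the substrate removal rate is 1890 × 244.8/1000 = 462.6 kg bCOD/d.
Net biomass production P_X = Y_obs × Q·(S₀ − S) = 0.1054 × 462.6 = 48.76 kg VSS/d.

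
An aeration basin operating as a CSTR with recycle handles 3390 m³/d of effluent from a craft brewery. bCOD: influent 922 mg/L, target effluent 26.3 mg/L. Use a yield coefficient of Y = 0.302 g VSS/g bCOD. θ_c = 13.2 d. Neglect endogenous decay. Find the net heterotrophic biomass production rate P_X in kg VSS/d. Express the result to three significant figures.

With endogenous decay neglected, the observed yield equals the true yield: Y_obs = Y = 0.302 g VSS/g bCOD.
Mass of bCOD removed per day: Q(S₀ − S) = 3390 × 895.7 g/m³ = 3036 kg/d.
Biomass produced: P_X = Y_obs·Q·ΔS = 0.3020 × 3036 ≈ 917.0 kg VSS/d.

P_X ≈ 917 kg VSS/d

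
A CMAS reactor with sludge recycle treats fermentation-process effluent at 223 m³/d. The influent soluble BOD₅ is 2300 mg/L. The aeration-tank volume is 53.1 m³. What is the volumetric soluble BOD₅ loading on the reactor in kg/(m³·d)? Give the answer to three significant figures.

L_v ≈ 9.66 kg soluble BOD₅/(m³·d)

Volumetric loading L_v = Q·S₀ / V = 223 × 2300 g/m³ / 53.10 m³ = 9659 g/(m³·d) = 9.659 kg soluble BOD₅/(m³·d).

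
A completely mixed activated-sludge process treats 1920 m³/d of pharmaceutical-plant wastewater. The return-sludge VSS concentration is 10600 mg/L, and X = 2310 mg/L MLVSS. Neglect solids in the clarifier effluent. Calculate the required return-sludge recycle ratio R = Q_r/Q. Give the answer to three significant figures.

Mass balance around the secondary clarifier (neglecting effluent solids): R = X / (X_r − X) = 2310 / (10600 − 2310) = 0.2786.

R ≈ 0.279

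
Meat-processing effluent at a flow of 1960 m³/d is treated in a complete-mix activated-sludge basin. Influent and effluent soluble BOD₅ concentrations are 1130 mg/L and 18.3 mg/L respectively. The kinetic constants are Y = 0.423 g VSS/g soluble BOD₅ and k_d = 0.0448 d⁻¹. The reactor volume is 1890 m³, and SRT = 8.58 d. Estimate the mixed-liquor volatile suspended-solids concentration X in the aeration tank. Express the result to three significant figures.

X ≈ 3020 mg/L

From V·X·(1 + k_d·θ_c) = Y·Q·(S₀ − S)·θ_c: X = 0.423 × 1960 × (1130 − 18.3) × 8.58 / [1890 × (1 + 0.0448 × 8.58)] = 3022 mg/L.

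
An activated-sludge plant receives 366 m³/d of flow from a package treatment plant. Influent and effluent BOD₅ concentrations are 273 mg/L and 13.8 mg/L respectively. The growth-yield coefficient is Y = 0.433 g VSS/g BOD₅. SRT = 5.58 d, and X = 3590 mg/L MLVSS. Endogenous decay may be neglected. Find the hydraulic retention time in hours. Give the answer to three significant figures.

V·X = Y·Q·ΔS·θ_c gives V = 0.433 × 366 × (273 − 13.8) × 5.58 / 3590 = 63.85 m³.
τ = V/Q = 63.85/366 = 0.1744 d, or 4.187 h.

τ ≈ 4.19 h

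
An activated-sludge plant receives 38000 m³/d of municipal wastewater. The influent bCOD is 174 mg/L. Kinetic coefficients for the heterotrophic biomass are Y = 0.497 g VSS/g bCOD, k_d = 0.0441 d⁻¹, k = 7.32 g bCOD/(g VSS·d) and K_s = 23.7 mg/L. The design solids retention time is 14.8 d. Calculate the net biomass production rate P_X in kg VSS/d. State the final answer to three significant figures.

P_X ≈ 1980 kg VSS/d

Effluent substrate depends only on kinetics and SRT: S = K_s(1 + k_d θ_c) / [θ_c(Yk − k_d) − 1] = 23.7 × (1 + 0.0441 × 14.8) / [14.8 × (0.497 × 7.32 − 0.0441) − 1] = 39.17 / 52.19 = 0.7505 mg/L.
Correct the yield for decay: Y_obs = Y/(1 + k_d θ_c) = 0.497 / (1 + 0.0441 × 14.8) = 0.497 / 1.653 = 0.3007.
Mass of bCOD removed per day: Q(S₀ − S) = 38000 × 173.2 g/m³ = 6584 kg/d.
Biomass produced: P_X = Y_obs·Q·ΔS = 0.3007 × 6584 ≈ 1980 kg VSS/d.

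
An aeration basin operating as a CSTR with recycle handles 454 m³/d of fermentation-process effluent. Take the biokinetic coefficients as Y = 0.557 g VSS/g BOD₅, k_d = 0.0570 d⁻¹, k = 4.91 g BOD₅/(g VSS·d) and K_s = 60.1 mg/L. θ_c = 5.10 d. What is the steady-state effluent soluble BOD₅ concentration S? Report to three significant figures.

S ≈ 6.13 mg/L

From the Monod/SRT balance for a CMAS, S = K_s·(1+k_d θ_c)/[θ_c·(Y k − k_d) − 1] = 60.1 × (1 + 0.0570 × 5.10) / [5.10 × (0.557 × 4.91 − 0.0570) − 1] = 77.57 / 12.66 = 6.129 mg/L.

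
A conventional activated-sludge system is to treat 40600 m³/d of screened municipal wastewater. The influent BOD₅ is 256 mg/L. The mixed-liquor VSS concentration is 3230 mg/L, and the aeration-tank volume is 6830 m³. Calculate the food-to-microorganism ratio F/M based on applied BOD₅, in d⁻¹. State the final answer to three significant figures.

F/M = applied load / biomass = Q·S₀/(V·X) = 40600 × 256 / (6830 × 3230) = 0.4711 d⁻¹.

F/M ≈ 0.471 d⁻¹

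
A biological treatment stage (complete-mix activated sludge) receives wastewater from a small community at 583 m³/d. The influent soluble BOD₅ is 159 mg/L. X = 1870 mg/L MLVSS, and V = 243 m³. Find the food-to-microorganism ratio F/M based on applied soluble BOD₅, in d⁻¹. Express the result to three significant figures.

Food-to-microorganism ratio F/M = Q S₀ / (V X) = 583 × 159 / (243.0 × 1870) = 0.2040 d⁻¹.

F/M ≈ 0.204 d⁻¹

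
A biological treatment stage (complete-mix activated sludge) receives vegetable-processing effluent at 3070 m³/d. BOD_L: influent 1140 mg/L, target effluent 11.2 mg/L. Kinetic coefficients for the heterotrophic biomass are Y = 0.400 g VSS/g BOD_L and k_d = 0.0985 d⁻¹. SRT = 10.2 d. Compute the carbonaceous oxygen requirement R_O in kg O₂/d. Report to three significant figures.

R_O ≈ 2480 kg O₂/d

Y_obs = Y / (1 + k_d θ_c) = 0.400 / (1 + 0.0985 × 10.2) = 0.400 / 2.005 = 0.1995.
Q·(S₀ − S) = 3070 × (1140 − 11.2) × 10⁻³ = 3465 kg/d removed.
Biomass synthesised: P_X = Y_obs × 3465 = 691.5 kg VSS/d.
R_O = Q·ΔS − 1.42 P_X = 3465 − 981.9 = 2484 kg O₂/d.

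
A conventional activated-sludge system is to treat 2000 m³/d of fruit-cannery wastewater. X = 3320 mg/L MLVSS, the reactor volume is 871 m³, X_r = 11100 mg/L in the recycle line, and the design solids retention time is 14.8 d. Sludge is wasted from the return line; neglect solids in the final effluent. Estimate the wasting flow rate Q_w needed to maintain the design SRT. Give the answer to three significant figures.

Q_w = (V·X)/(θ_c X_r) = 871.0 × 3320 / (14.8 × 11100) = 17.60 m³/d.

Q_w ≈ 17.6 m³/d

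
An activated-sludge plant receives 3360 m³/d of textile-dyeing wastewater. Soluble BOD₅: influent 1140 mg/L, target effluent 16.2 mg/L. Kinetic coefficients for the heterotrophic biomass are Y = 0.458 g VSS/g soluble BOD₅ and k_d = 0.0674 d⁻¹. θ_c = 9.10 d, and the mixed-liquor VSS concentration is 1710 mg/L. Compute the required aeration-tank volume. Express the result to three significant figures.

V ≈ 5700 m³

Steady-state biomass mass balance: V·X·(1 + k_d·θ_c) = Y·Q·(S₀ − S)·θ_c, so V = 0.458 × 3360 × (1140 − 16.2) × 9.10 / [1710 × (1 + 0.0674 × 9.10)] = 1.57×10^7 / 2759 = 5704 m³.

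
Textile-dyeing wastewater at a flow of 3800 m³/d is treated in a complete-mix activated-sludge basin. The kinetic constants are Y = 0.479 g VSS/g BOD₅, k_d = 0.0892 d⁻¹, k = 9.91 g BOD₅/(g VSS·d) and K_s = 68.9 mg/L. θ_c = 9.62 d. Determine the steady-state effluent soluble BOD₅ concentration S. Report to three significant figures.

For a completely mixed reactor with recycle the Lawrence–McCarty relation gives S = K_s·(1 + k_d·θ_c) / [θ_c·(Y·k − k_d) − 1] = 68.9 × (1 + 0.0892 × 9.62) / [9.62 × (0.479 × 9.91 − 0.0892) − 1] = 128.0 / 43.81 = 2.922 mg/L.

S ≈ 2.92 mg/L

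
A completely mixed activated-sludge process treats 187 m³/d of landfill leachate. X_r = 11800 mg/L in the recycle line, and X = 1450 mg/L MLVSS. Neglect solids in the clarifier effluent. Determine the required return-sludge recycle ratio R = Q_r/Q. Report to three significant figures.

Solids balance on the clarifier gives (1+R)X = R·X_r, so R = X/(X_r − X) = 1450 / (11800 − 1450) = 0.1401.

R ≈ 0.140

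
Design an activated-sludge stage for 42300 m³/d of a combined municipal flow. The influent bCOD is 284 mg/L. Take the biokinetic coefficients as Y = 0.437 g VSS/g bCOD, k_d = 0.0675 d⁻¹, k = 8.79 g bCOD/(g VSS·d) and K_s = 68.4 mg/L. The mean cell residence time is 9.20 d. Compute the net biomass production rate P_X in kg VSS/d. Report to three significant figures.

From the Monod/SRT balance for a CMAS, S = K_s·(1+k_d θ_c)/[θ_c·(Y k − k_d) − 1] = 68.4 × (1 + 0.0675 × 9.20) / [9.20 × (0.437 × 8.79 − 0.0675) − 1] = 110.9 / 33.72 = 3.288 mg/L.
Correct the yield for decay: Y_obs = Y/(1 + k_d θ_c) = 0.437 / (1 + 0.0675 × 9.20) = 0.437 / 1.621 = 0.2696.
ΔS = 284 − 3.29 = 280.7 mg/L, so the substrate removal rate is 42300 × 280.7/1000 = 11874 kg bCOD/d.
So the net sludge growth is P_X = 0.2696 × 11874 = 3201 kg VSS/d.

P_X ≈ 3200 kg VSS/d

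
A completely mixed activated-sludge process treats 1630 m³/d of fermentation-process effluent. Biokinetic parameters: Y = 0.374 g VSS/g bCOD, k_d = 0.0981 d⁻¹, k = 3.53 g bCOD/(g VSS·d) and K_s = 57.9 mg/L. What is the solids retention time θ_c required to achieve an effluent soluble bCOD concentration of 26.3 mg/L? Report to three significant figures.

θ_c ≈ 3.18 d

Specific growth rate at S = 26.3 mg/L: μ = YkS/(K_s+S) = 0.374·3.53·26.3/(57.9+26.3) = 0.4124 d⁻¹.
Then 1/θ_c = μ − k_d = 0.4124 − 0.0981 = 0.3143 d⁻¹, giving θ_c = 3.182 d.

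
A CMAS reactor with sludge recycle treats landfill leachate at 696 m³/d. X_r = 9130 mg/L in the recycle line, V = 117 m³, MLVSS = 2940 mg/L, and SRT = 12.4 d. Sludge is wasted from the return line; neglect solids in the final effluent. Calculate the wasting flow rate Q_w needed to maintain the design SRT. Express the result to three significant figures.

Q_w = (V·X)/(θ_c X_r) = 117.0 × 2940 / (12.4 × 9130) = 3.038 m³/d.

Q_w ≈ 3.04 m³/d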